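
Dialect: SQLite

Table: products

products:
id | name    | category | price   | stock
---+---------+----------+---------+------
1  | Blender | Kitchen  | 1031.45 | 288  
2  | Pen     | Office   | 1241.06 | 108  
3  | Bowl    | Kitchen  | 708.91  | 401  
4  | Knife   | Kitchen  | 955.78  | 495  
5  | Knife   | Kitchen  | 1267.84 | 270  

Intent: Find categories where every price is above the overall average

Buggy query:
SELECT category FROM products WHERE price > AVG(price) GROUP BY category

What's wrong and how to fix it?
Bug: WHERE evaluates per row before aggregation, so AVG() is unavailable

Fix: Use a subquery for AVG and a HAVING MIN(...) filter so the condition holds for every row in the group

Corrected query:
SELECT category FROM products GROUP BY category HAVING MIN(price) > (SELECT AVG(price) FROM products)

Result:
category
--------
Office  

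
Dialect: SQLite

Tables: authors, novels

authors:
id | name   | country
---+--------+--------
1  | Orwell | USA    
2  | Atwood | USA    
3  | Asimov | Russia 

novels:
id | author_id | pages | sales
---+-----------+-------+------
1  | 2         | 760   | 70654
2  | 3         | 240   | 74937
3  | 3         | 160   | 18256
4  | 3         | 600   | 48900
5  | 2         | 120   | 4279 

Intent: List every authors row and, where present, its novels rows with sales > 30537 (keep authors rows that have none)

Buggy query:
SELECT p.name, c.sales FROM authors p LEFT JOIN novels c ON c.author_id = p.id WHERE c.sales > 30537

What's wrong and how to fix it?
Bug: Filtering c.sales in WHERE discards the NULL rows produced by LEFT JOIN, turning it into an inner join

Fix: Put 'c.sales > 30537' in the JOIN's ON clause instead of WHERE

Corrected query:
SELECT p.name, c.sales FROM authors p LEFT JOIN novels c ON c.author_id = p.id AND c.sales > 30537

Result:
name   | sales
-------+------
Orwell | NULL 
Atwood | 70654
Asimov | 48900
Asimov | 74937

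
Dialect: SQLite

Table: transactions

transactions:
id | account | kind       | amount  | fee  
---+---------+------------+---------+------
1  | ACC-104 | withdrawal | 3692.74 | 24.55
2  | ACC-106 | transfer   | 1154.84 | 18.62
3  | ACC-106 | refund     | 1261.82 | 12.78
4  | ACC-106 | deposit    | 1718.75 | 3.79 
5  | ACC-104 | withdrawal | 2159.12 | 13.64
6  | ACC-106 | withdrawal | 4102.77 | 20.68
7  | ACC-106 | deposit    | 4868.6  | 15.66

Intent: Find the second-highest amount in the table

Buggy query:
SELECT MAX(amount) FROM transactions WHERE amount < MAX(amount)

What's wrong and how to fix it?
Bug: MAX(amount) on the right of the comparison is an aggregate-in-WHERE error

Fix: Compute the overall MAX in a subquery, then take MAX of rows below it

Corrected query:
SELECT MAX(amount) FROM transactions WHERE amount < (SELECT MAX(amount) FROM transactions)

Result:
MAX(amount)
-----------
4102.77    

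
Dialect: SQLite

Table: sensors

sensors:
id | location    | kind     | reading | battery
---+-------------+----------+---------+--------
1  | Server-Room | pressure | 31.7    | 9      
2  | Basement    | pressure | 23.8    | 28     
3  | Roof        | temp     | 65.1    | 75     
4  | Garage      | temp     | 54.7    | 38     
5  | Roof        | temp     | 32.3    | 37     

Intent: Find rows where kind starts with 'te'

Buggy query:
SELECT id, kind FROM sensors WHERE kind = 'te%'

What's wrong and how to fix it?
Bug: Wildcards only work with LIKE; '=' treats '%' as a literal character

Fix: Use LIKE for wildcard pattern matching

Corrected query:
SELECT id, kind FROM sensors WHERE kind LIKE 'te%'

Result:
id | kind
---+-----
3  | temp
4  | temp
5  | temp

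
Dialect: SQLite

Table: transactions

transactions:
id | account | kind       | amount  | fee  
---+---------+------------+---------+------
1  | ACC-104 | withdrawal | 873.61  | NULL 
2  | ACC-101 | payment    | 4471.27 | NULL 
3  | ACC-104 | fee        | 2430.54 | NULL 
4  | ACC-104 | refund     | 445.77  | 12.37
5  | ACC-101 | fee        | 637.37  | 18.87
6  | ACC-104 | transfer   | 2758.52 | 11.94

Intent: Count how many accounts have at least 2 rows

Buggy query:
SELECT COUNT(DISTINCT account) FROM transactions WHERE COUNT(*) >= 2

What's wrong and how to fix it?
Bug: COUNT(*) cannot appear in WHERE; the per-group count doesn't exist yet

Fix: Use a subquery that GROUPs and filters with HAVING, then count its rows

Corrected query:
SELECT COUNT(*) FROM (SELECT account FROM transactions GROUP BY account HAVING COUNT(*) >= 2)

Result:
COUNT(*)
--------
2       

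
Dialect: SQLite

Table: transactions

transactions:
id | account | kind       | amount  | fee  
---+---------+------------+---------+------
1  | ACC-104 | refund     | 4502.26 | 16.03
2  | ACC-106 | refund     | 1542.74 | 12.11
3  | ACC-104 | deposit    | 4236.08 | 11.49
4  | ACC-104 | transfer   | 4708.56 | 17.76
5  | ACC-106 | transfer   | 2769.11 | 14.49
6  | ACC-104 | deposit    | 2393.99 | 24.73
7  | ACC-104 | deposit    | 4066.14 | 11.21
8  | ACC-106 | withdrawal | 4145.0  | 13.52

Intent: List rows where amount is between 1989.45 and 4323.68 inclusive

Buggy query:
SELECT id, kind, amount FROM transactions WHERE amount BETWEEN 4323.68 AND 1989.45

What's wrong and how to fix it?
Bug: BETWEEN expects the lower bound first; with 4323.68 AND 1989.45 the range is empty

Fix: Write BETWEEN 1989.45 AND 4323.68

Corrected query:
SELECT id, kind, amount FROM transactions WHERE amount BETWEEN 1989.45 AND 4323.68

Result:
id | kind       | amount 
---+------------+--------
3  | deposit    | 4236.08
5  | transfer   | 2769.11
6  | deposit    | 2393.99
7  | deposit    | 4066.14
8  | withdrawal | 4145   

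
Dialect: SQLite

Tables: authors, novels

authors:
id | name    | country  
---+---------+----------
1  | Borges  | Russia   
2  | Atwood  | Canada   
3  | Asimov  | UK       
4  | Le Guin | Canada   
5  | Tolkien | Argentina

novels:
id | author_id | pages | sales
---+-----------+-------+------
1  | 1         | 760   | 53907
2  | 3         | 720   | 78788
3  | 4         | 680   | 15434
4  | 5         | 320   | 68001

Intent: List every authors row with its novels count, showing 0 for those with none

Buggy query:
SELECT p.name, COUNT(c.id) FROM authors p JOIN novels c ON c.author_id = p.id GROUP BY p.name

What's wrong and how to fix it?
Bug: INNER JOIN drops authors rows that have no matching novels rows

Fix: Switch to LEFT JOIN to retain unmatched parent rows

Corrected query:
SELECT p.name, COUNT(c.id) FROM authors p LEFT JOIN novels c ON c.author_id = p.id GROUP BY p.name

Result:
name    | COUNT(c.id)
--------+------------
Asimov  | 1          
Atwood  | 0          
Borges  | 1          
Le Guin | 1          
Tolkien | 1          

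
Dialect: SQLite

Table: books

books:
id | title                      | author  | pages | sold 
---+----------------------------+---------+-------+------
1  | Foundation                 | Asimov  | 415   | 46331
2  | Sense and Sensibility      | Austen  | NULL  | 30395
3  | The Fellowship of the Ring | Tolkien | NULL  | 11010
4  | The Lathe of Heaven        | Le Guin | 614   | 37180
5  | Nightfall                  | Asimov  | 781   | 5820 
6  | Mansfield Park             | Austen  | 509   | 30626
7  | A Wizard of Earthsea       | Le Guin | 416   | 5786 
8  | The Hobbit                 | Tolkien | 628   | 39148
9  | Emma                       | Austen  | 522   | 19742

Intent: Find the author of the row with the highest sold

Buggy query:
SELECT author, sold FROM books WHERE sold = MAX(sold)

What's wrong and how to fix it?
Bug: MAX(sold) is an aggregate and cannot be used directly in WHERE

Fix: Wrap MAX in a scalar subquery so WHERE compares against a single value

Corrected query:
SELECT author, sold FROM books WHERE sold = (SELECT MAX(sold) FROM books)

Result:
author | sold 
-------+------
Asimov | 46331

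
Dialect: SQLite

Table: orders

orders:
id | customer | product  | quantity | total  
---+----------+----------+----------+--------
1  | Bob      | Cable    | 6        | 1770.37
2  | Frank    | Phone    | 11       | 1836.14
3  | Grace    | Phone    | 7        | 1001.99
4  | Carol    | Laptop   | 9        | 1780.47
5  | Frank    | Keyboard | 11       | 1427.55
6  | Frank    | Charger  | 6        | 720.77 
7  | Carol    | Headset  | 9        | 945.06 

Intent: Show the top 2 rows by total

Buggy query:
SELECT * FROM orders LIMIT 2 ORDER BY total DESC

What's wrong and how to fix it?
Bug: LIMIT must come after ORDER BY

Fix: Sort with ORDER BY, then apply LIMIT

Corrected query:
SELECT * FROM orders ORDER BY total DESC LIMIT 2

Result:
id | customer | product | quantity | total  
---+----------+---------+----------+--------
2  | Frank    | Phone   | 11       | 1836.14
4  | Carol    | Laptop  | 9        | 1780.47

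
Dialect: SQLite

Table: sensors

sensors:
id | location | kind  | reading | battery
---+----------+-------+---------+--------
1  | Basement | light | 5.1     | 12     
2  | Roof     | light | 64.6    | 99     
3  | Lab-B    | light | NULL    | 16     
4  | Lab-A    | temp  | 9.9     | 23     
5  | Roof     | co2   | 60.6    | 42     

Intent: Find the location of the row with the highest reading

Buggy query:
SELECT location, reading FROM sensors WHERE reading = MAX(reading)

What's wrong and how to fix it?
Bug: MAX(reading) is an aggregate and cannot be used directly in WHERE

Fix: Wrap MAX in a scalar subquery so WHERE compares against a single value

Corrected query:
SELECT location, reading FROM sensors WHERE reading = (SELECT MAX(reading) FROM sensors)

Result:
location | reading
---------+--------
Roof     | 64.6   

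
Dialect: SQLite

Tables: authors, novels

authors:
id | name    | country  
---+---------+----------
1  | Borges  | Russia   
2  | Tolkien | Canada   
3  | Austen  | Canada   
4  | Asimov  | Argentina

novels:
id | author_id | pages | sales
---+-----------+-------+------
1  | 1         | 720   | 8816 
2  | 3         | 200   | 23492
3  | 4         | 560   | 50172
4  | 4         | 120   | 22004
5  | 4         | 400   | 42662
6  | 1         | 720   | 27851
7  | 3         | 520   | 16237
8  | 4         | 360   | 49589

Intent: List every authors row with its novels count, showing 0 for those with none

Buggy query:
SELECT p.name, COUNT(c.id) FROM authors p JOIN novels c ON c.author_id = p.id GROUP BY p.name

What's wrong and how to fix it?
Bug: An inner join excludes parents with zero children

Fix: Use LEFT JOIN so parents without children still appear (COUNT(c.id) gives 0)

Corrected query:
SELECT p.name, COUNT(c.id) FROM authors p LEFT JOIN novels c ON c.author_id = p.id GROUP BY p.name

Result:
name    | COUNT(c.id)
--------+------------
Asimov  | 4          
Austen  | 2          
Borges  | 2          
Tolkien | 0          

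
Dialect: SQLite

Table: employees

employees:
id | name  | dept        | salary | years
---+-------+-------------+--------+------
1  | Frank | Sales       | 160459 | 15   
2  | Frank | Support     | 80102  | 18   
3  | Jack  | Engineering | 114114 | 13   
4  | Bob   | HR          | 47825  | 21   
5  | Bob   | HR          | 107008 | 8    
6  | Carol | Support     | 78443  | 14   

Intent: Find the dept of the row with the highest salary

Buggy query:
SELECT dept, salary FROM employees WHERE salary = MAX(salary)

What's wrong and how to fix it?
Bug: MAX(salary) is an aggregate and cannot be used directly in WHERE

Fix: Use a subquery: WHERE salary = (SELECT MAX(salary) FROM employees)

Corrected query:
SELECT dept, salary FROM employees WHERE salary = (SELECT MAX(salary) FROM employees)

Result:
dept  | salary
------+-------
Sales | 160459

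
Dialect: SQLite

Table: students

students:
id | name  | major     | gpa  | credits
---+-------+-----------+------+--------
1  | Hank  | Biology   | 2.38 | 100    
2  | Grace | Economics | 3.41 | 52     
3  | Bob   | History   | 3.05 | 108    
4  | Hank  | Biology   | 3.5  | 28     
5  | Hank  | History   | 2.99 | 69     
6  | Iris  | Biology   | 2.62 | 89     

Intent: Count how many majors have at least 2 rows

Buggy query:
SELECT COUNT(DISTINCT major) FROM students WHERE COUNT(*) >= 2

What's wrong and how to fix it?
Bug: WHERE filters individual rows, not groups, so a group-level COUNT is invalid there

Fix: Use a subquery that GROUPs and filters with HAVING, then count its rows

Corrected query:
SELECT COUNT(*) FROM (SELECT major FROM students GROUP BY major HAVING COUNT(*) >= 2)

Result:
COUNT(*)
--------
2       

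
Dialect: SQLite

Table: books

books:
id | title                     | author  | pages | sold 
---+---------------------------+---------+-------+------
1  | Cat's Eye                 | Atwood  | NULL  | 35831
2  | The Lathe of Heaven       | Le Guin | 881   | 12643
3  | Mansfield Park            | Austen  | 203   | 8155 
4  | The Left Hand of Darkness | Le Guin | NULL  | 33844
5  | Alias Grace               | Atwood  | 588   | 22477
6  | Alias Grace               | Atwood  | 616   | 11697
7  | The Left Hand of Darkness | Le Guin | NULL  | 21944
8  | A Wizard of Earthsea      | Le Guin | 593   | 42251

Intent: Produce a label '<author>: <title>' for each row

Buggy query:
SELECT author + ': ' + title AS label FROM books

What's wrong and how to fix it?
Bug: SQLite uses || for string concatenation; + coerces text to numbers (yielding 0)

Fix: Replace + with || to concatenate text

Corrected query:
SELECT author || ': ' || title AS label FROM books

Result:
label                             
----------------------------------
Atwood: Cat's Eye                 
Le Guin: The Lathe of Heaven      
Austen: Mansfield Park            
Le Guin: The Left Hand of Darkness
Atwood: Alias Grace               
Atwood: Alias Grace               
Le Guin: The Left Hand of Darkness
Le Guin: A Wizard of Earthsea     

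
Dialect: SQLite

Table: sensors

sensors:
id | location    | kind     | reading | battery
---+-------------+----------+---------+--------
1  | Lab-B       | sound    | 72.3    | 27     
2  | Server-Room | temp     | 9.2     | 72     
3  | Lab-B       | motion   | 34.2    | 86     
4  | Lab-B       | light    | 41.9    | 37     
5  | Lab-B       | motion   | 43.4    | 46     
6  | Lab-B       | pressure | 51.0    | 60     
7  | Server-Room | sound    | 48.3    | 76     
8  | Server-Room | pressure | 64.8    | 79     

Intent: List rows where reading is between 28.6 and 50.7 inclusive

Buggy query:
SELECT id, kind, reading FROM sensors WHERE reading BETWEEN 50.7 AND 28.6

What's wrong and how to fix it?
Bug: BETWEEN expects the lower bound first; with 50.7 AND 28.6 the range is empty

Fix: Write BETWEEN 28.6 AND 50.7

Corrected query:
SELECT id, kind, reading FROM sensors WHERE reading BETWEEN 28.6 AND 50.7

Result:
id | kind   | reading
---+--------+--------
3  | motion | 34.2   
4  | light  | 41.9   
5  | motion | 43.4   
7  | sound  | 48.3   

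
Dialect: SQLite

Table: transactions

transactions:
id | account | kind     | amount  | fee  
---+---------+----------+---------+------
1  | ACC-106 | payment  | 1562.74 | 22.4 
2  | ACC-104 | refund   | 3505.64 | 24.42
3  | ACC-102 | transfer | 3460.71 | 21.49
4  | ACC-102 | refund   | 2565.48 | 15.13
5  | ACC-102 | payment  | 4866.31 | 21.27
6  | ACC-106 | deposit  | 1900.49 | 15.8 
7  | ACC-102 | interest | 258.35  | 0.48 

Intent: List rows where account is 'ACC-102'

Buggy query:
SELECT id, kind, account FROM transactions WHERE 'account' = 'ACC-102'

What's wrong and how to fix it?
Bug: Single quotes denote string literals in SQL; the column name is being compared as a constant string

Fix: Remove the quotes around the column name (or use double quotes for an identifier)

Corrected query:
SELECT id, kind, account FROM transactions WHERE account = 'ACC-102'

Result:
id | kind     | account
---+----------+--------
3  | transfer | ACC-102
4  | refund   | ACC-102
5  | payment  | ACC-102
7  | interest | ACC-102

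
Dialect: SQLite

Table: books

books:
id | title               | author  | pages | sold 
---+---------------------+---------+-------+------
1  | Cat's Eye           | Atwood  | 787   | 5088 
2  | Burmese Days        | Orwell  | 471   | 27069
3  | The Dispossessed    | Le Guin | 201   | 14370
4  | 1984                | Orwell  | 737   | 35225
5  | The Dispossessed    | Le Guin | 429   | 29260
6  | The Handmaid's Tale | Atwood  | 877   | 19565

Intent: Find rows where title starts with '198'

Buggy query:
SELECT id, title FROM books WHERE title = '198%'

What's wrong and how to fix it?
Bug: Wildcards only work with LIKE; '=' treats '%' as a literal character

Fix: Replace '=' with LIKE so '198%' is treated as a pattern

Corrected query:
SELECT id, title FROM books WHERE title LIKE '198%'

Result:
id | title
---+------
4  | 1984 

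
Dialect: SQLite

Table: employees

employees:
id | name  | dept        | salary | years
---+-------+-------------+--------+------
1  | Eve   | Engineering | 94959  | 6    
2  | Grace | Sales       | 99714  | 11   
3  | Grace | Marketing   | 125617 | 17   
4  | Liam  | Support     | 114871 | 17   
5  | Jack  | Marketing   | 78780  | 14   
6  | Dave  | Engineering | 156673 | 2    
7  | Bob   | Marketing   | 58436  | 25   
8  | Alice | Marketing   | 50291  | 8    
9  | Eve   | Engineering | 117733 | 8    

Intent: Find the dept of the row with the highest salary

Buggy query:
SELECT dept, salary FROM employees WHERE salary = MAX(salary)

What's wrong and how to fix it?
Bug: WHERE is evaluated per row; an aggregate over the whole table isn't defined there

Fix: Wrap MAX in a scalar subquery so WHERE compares against a single value

Corrected query:
SELECT dept, salary FROM employees WHERE salary = (SELECT MAX(salary) FROM employees)

Result:
dept        | salary
------------+-------
Engineering | 156673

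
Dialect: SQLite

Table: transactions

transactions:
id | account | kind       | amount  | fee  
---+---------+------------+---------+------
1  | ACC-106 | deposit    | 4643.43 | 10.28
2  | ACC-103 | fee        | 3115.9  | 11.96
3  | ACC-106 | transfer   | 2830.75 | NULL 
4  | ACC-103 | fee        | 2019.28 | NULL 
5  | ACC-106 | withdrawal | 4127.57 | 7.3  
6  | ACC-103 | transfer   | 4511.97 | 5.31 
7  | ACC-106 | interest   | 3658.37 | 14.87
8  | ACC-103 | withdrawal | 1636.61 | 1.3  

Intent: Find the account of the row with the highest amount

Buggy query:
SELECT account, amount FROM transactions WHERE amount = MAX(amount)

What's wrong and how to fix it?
Bug: MAX(amount) is an aggregate and cannot be used directly in WHERE

Fix: Wrap MAX in a scalar subquery so WHERE compares against a single value

Corrected query:
SELECT account, amount FROM transactions WHERE amount = (SELECT MAX(amount) FROM transactions)

Result:
account | amount 
--------+--------
ACC-106 | 4643.43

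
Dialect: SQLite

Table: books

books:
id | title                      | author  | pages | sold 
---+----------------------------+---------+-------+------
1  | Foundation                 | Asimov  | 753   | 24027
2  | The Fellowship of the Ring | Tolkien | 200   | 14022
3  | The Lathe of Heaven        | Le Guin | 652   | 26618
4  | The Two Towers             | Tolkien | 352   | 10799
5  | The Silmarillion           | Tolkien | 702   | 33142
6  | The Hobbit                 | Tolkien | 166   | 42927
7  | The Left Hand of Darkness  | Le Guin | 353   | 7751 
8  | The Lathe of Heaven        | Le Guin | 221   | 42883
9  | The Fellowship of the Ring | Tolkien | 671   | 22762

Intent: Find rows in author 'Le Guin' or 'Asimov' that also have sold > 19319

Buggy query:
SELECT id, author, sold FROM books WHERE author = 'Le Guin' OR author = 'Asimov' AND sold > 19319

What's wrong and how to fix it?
Bug: AND binds tighter than OR, so this parses as author = 'Le Guin' OR (author = 'Asimov' AND sold > 19319)

Fix: Add parentheses around the OR so the AND applies to both alternatives

Corrected query:
SELECT id, author, sold FROM books WHERE (author = 'Le Guin' OR author = 'Asimov') AND sold > 19319

Result:
id | author  | sold 
---+---------+------
1  | Asimov  | 24027
3  | Le Guin | 26618
8  | Le Guin | 42883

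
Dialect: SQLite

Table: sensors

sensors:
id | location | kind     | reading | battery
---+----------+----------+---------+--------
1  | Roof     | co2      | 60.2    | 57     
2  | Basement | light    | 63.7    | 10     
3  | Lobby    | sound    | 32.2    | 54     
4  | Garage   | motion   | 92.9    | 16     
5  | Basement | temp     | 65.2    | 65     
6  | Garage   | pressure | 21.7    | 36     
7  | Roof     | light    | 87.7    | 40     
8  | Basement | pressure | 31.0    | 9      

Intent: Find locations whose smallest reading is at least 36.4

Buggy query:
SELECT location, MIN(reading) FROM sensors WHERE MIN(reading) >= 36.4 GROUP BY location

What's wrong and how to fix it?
Bug: MIN() in WHERE is a misuse of aggregate

Fix: Replace WHERE with HAVING after the GROUP BY

Corrected query:
SELECT location, MIN(reading) FROM sensors GROUP BY location HAVING MIN(reading) >= 36.4

Result:
location | MIN(reading)
---------+-------------
Roof     | 60.2        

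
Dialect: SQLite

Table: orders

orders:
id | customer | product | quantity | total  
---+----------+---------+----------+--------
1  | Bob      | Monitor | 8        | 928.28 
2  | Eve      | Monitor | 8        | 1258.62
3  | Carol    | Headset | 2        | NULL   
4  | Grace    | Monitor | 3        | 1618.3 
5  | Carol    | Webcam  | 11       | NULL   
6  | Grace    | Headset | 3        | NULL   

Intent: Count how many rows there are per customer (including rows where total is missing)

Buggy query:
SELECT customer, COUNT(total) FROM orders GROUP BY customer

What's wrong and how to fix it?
Bug: COUNT(column) counts non-NULL values only; rows with NULL total aren't counted

Fix: Use COUNT(*) to count all rows regardless of NULL

Corrected query:
SELECT customer, COUNT(*) FROM orders GROUP BY customer

Result:
customer | COUNT(*)
---------+---------
Bob      | 1       
Carol    | 2       
Eve      | 1       
Grace    | 2       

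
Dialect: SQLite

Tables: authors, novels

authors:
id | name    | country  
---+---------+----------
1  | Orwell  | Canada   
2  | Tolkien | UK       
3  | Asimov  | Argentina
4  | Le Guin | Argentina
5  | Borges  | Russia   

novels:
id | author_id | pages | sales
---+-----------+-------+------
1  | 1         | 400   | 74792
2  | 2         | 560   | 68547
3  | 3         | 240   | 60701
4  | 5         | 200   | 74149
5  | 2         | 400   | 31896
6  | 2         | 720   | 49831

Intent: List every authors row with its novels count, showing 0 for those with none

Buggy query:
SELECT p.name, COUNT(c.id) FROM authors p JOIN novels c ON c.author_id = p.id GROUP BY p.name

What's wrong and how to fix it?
Bug: INNER JOIN drops authors rows that have no matching novels rows

Fix: Switch to LEFT JOIN to retain unmatched parent rows

Corrected query:
SELECT p.name, COUNT(c.id) FROM authors p LEFT JOIN novels c ON c.author_id = p.id GROUP BY p.name

Result:
name    | COUNT(c.id)
--------+------------
Asimov  | 1          
Borges  | 1          
Le Guin | 0          
Orwell  | 1          
Tolkien | 3          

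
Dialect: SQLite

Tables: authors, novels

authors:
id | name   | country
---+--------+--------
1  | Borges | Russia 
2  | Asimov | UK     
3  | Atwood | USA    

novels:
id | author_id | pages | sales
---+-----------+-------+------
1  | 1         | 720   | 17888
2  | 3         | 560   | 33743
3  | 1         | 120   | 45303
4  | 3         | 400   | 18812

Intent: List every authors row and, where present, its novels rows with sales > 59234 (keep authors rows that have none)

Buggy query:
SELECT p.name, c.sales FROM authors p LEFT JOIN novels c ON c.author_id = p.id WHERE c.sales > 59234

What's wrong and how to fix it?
Bug: A WHERE condition on the right-hand table after LEFT JOIN drops unmatched parents

Fix: Put 'c.sales > 59234' in the JOIN's ON clause instead of WHERE

Corrected query:
SELECT p.name, c.sales FROM authors p LEFT JOIN novels c ON c.author_id = p.id AND c.sales > 59234

Result:
name   | sales
-------+------
Borges | NULL 
Asimov | NULL 
Atwood | NULL 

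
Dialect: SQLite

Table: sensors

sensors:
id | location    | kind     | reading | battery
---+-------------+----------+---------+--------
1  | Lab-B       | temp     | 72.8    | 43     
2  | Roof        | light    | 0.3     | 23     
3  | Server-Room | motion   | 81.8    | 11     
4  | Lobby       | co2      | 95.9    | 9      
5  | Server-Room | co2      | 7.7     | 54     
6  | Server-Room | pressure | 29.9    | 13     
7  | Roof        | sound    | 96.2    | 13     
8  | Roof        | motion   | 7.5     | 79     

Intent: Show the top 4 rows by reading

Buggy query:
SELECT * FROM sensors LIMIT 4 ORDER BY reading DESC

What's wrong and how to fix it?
Bug: LIMIT must come after ORDER BY

Fix: Swap the clauses: ORDER BY first, then LIMIT

Corrected query:
SELECT * FROM sensors ORDER BY reading DESC LIMIT 4

Result:
id | location    | kind   | reading | battery
---+-------------+--------+---------+--------
7  | Roof        | sound  | 96.2    | 13     
4  | Lobby       | co2    | 95.9    | 9      
3  | Server-Room | motion | 81.8    | 11     
1  | Lab-B       | temp   | 72.8    | 43     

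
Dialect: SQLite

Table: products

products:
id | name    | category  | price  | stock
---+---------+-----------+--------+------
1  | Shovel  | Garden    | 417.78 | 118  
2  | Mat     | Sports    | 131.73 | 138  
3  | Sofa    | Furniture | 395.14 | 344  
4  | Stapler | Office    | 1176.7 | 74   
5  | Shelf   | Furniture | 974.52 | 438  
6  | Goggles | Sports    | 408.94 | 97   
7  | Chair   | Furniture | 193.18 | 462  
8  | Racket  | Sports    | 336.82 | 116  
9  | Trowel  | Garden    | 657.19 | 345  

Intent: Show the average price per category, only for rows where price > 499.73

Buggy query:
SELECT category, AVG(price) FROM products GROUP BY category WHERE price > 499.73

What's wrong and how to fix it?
Bug: Row-level WHERE must come before GROUP BY in the clause order

Fix: Place WHERE between FROM and GROUP BY

Corrected query:
SELECT category, AVG(price) FROM products WHERE price > 499.73 GROUP BY category

Result:
category  | AVG(price)
----------+-----------
Furniture | 974.52    
Garden    | 657.19    
Office    | 1176.7    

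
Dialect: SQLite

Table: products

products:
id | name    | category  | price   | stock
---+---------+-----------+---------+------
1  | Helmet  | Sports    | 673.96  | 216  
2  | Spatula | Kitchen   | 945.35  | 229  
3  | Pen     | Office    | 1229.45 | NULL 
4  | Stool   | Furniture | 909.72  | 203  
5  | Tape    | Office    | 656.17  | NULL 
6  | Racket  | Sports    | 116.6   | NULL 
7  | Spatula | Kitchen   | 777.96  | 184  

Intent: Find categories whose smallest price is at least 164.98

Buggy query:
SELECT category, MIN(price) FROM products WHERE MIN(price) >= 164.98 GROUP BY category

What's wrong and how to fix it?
Bug: MIN() in WHERE is a misuse of aggregate

Fix: Use HAVING for the per-group MIN condition

Corrected query:
SELECT category, MIN(price) FROM products GROUP BY category HAVING MIN(price) >= 164.98

Result:
category  | MIN(price)
----------+-----------
Furniture | 909.72    
Kitchen   | 777.96    
Office    | 656.17    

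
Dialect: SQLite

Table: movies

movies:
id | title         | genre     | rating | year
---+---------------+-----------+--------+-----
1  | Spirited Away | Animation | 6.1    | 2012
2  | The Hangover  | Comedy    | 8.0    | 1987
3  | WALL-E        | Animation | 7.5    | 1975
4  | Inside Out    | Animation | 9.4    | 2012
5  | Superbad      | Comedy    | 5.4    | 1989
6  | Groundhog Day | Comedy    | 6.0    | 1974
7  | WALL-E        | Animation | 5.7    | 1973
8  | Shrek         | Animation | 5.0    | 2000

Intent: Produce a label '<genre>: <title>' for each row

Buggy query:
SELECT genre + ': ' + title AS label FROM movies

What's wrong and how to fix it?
Bug: SQLite uses || for string concatenation; + coerces text to numbers (yielding 0)

Fix: Replace + with || to concatenate text

Corrected query:
SELECT genre || ': ' || title AS label FROM movies

Result:
label                   
------------------------
Animation: Spirited Away
Comedy: The Hangover    
Animation: WALL-E       
Animation: Inside Out   
Comedy: Superbad        
Comedy: Groundhog Day   
Animation: WALL-E       
Animation: Shrek        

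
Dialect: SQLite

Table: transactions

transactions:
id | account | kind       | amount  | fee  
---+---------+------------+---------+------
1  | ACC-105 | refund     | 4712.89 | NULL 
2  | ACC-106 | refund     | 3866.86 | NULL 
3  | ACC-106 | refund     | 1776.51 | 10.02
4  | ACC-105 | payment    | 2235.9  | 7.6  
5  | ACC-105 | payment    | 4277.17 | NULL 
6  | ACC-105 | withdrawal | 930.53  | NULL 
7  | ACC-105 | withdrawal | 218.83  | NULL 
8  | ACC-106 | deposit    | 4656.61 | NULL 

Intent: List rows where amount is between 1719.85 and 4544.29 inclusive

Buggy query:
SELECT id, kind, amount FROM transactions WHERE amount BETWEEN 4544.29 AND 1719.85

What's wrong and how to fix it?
Bug: The bounds are reversed; BETWEEN a AND b requires a <= b to match anything

Fix: Swap the bounds so the smaller value comes first

Corrected query:
SELECT id, kind, amount FROM transactions WHERE amount BETWEEN 1719.85 AND 4544.29

Result:
id | kind    | amount 
---+---------+--------
2  | refund  | 3866.86
3  | refund  | 1776.51
4  | payment | 2235.9 
5  | payment | 4277.17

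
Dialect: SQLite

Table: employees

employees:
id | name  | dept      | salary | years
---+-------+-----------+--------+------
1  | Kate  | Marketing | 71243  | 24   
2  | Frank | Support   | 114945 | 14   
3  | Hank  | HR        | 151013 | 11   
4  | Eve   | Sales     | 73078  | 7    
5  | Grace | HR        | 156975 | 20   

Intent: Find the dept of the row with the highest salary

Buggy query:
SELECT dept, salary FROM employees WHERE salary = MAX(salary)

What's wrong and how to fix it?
Bug: MAX(salary) is an aggregate and cannot be used directly in WHERE

Fix: Wrap MAX in a scalar subquery so WHERE compares against a single value

Corrected query:
SELECT dept, salary FROM employees WHERE salary = (SELECT MAX(salary) FROM employees)

Result:
dept | salary
-----+-------
HR   | 156975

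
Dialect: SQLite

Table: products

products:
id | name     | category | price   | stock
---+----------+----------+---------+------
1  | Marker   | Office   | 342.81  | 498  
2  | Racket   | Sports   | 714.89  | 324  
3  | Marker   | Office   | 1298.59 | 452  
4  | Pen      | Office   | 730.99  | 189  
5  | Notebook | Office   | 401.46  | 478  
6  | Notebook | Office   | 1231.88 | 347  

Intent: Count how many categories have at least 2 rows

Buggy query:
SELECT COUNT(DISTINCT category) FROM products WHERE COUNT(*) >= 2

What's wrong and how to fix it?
Bug: COUNT(*) cannot appear in WHERE; the per-group count doesn't exist yet

Fix: Use a subquery that GROUPs and filters with HAVING, then count its rows

Corrected query:
SELECT COUNT(*) FROM (SELECT category FROM products GROUP BY category HAVING COUNT(*) >= 2)

Result:
COUNT(*)
--------
1       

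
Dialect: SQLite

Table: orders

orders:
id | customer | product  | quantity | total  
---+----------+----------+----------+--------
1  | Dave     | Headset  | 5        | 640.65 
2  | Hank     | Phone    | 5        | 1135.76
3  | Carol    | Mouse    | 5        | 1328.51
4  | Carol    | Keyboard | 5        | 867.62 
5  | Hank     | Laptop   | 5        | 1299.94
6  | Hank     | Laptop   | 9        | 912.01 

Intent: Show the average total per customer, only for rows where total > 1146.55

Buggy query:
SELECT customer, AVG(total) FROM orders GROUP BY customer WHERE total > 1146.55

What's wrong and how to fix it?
Bug: WHERE cannot follow GROUP BY

Fix: Place WHERE between FROM and GROUP BY

Corrected query:
SELECT customer, AVG(total) FROM orders WHERE total > 1146.55 GROUP BY customer

Result:
customer | AVG(total)
---------+-----------
Carol    | 1328.51   
Hank     | 1299.94   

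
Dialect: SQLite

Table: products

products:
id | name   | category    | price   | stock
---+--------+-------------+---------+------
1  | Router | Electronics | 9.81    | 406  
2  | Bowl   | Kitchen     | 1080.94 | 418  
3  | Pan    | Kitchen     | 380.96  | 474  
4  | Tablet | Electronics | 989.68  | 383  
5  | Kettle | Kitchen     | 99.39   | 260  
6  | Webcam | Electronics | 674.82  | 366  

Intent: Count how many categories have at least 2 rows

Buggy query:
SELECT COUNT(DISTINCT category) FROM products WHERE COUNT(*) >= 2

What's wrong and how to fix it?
Bug: COUNT(*) cannot appear in WHERE; the per-group count doesn't exist yet

Fix: Group first with HAVING COUNT(*) >= 2, then COUNT the resulting groups

Corrected query:
SELECT COUNT(*) FROM (SELECT category FROM products GROUP BY category HAVING COUNT(*) >= 2)

Result:
COUNT(*)
--------
2       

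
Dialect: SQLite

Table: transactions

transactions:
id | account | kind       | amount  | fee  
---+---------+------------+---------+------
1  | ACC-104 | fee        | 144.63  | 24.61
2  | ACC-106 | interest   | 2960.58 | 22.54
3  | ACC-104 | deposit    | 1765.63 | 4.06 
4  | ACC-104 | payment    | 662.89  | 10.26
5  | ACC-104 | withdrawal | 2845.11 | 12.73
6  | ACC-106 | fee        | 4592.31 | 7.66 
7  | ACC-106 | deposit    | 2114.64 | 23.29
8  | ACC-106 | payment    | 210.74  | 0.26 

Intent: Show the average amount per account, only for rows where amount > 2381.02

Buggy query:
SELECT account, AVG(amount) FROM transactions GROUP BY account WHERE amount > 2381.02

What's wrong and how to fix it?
Bug: WHERE cannot follow GROUP BY

Fix: Move the WHERE clause before GROUP BY

Corrected query:
SELECT account, AVG(amount) FROM transactions WHERE amount > 2381.02 GROUP BY account

Result:
account | AVG(amount)
--------+------------
ACC-104 | 2845.11    
ACC-106 | 3776.445   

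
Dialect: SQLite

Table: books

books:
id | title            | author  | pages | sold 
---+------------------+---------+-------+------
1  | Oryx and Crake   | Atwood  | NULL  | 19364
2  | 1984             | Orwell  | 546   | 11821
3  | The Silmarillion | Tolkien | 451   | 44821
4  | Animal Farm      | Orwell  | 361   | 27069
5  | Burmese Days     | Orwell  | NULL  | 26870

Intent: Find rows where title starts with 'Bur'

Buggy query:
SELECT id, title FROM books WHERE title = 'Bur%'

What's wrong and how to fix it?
Bug: '=' compares the literal string including the % character; pattern matching needs LIKE

Fix: Replace '=' with LIKE so 'Bur%' is treated as a pattern

Corrected query:
SELECT id, title FROM books WHERE title LIKE 'Bur%'

Result:
id | title       
---+-------------
5  | Burmese Days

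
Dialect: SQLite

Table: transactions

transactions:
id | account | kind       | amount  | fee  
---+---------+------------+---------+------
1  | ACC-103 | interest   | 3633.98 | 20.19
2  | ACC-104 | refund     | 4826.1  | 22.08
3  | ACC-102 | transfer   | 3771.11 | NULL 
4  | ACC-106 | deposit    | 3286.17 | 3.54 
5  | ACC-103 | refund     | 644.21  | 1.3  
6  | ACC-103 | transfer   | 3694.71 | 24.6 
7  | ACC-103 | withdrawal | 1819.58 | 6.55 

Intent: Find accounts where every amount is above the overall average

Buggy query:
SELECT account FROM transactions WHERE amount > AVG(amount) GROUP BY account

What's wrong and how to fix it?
Bug: AVG() is an aggregate; it can't sit directly in WHERE

Fix: Compute the overall average in a scalar subquery and compare each group's MIN against it in HAVING

Corrected query:
SELECT account FROM transactions GROUP BY account HAVING MIN(amount) > (SELECT AVG(amount) FROM transactions)

Result:
account
-------
ACC-102
ACC-104
ACC-106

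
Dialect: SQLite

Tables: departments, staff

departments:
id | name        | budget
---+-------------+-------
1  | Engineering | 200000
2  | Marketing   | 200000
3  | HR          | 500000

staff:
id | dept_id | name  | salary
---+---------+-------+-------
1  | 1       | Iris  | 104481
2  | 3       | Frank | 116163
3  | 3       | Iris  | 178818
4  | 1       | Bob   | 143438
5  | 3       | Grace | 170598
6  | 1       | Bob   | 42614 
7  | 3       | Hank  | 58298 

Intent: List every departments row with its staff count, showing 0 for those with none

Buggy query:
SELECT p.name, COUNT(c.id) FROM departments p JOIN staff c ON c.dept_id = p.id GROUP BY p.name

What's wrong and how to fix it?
Bug: An inner join excludes parents with zero children

Fix: Use LEFT JOIN so parents without children still appear (COUNT(c.id) gives 0)

Corrected query:
SELECT p.name, COUNT(c.id) FROM departments p LEFT JOIN staff c ON c.dept_id = p.id GROUP BY p.name

Result:
name        | COUNT(c.id)
------------+------------
Engineering | 3          
HR          | 4          
Marketing   | 0          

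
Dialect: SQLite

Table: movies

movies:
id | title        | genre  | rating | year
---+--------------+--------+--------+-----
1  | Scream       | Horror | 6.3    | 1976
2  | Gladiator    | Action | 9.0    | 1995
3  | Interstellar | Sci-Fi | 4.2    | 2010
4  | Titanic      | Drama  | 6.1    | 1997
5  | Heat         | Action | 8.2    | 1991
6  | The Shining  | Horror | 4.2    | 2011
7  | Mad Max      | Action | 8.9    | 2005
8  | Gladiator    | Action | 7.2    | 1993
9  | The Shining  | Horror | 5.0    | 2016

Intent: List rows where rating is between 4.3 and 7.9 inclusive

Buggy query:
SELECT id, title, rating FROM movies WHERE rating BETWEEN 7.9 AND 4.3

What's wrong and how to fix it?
Bug: The bounds are reversed; BETWEEN a AND b requires a <= b to match anything

Fix: Write BETWEEN 4.3 AND 7.9

Corrected query:
SELECT id, title, rating FROM movies WHERE rating BETWEEN 4.3 AND 7.9

Result:
id | title       | rating
---+-------------+-------
1  | Scream      | 6.3   
4  | Titanic     | 6.1   
8  | Gladiator   | 7.2   
9  | The Shining | 5     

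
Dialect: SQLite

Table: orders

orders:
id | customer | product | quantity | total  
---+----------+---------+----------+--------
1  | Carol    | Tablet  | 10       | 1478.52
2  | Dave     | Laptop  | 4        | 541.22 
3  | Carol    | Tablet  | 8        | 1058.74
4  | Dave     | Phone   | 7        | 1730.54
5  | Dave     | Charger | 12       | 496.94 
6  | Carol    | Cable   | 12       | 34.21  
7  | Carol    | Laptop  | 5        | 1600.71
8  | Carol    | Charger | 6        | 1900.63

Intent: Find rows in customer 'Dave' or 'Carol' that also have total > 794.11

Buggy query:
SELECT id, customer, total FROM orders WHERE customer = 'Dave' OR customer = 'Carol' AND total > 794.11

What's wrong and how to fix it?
Bug: Without parentheses, AND is evaluated before OR, so the total filter only applies to the 'Carol' branch

Fix: Group the OR with parentheses (or use IN), then AND the threshold

Corrected query:
SELECT id, customer, total FROM orders WHERE (customer = 'Dave' OR customer = 'Carol') AND total > 794.11

Result:
id | customer | total  
---+----------+--------
1  | Carol    | 1478.52
3  | Carol    | 1058.74
4  | Dave     | 1730.54
7  | Carol    | 1600.71
8  | Carol    | 1900.63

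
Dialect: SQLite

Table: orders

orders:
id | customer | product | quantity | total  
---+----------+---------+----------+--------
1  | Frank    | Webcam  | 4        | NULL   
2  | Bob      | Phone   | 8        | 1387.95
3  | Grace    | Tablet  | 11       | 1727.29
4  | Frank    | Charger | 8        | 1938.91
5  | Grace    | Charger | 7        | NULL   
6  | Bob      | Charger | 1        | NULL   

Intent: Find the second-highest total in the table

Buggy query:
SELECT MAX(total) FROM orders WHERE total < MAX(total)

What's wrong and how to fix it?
Bug: The inner MAX is an aggregate inside WHERE, which is not allowed

Fix: Put the inner MAX in a scalar subquery

Corrected query:
SELECT MAX(total) FROM orders WHERE total < (SELECT MAX(total) FROM orders)

Result:
MAX(total)
----------
1727.29   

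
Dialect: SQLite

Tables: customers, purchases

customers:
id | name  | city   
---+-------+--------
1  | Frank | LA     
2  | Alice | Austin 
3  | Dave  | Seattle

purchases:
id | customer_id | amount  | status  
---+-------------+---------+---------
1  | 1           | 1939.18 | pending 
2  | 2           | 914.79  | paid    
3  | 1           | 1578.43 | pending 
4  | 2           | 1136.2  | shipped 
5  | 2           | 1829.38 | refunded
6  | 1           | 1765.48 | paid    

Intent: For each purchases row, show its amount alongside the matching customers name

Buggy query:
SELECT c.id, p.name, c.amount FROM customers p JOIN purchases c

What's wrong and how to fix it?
Bug: JOIN with no ON clause produces a cartesian product; every purchases row pairs with every customers row

Fix: Specify the join condition linking the foreign key to the parent id

Corrected query:
SELECT c.id, p.name, c.amount FROM customers p JOIN purchases c ON c.customer_id = p.id

Result:
id | name  | amount 
---+-------+--------
1  | Frank | 1939.18
2  | Alice | 914.79 
3  | Frank | 1578.43
4  | Alice | 1136.2 
5  | Alice | 1829.38
6  | Frank | 1765.48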